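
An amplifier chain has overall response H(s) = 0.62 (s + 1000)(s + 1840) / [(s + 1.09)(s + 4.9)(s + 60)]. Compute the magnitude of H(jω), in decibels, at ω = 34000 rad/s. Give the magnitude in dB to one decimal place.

-94.8 dB

|j34000 + 1000| = √(34000² + 1000²) = 3.401e+04
|j34000 + 1840| = √(34000² + 1840²) = 3.405e+04
|j34000 + 1.09| = √(34000² + 1.09²) = 3.4e+04
|j34000 + 4.9| = √(34000² + 4.9²) = 3.4e+04
|j34000 + 60| = √(34000² + 60²) = 3.4e+04
|H(j34000)| = 0.62 × 3.401e+04 × 3.405e+04 / (3.4e+04 × 3.4e+04 × 3.4e+04) = 1.827e-05
20 log₁₀(1.827e-05) = -94.77 dB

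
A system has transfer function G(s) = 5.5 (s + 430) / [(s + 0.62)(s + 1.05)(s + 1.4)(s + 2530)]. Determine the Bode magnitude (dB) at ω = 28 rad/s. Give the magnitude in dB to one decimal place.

-87.4 dB

|j28 + 430| = √(28² + 430²) = 430.9
|j28 + 0.62| = √(28² + 0.62²) = 28.01
|j28 + 1.05| = √(28² + 1.05²) = 28.02
|j28 + 1.4| = √(28² + 1.4²) = 28.03
|j28 + 2530| = √(28² + 2530²) = 2530
|G(j28)| = 5.5 × 430.9 / (28.01 × 28.02 × 28.03 × 2530) = 4.2577e-05
20 log₁₀(4.2577e-05) = -87.42 dB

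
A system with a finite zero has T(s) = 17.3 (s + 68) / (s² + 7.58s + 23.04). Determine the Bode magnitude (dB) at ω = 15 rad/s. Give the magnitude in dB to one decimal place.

|j15 + 68| = √(15² + 68²) = 69.63
|(j15)² + 7.58(j15) + 23.04| = |-201.96 + j113.7| = 231.8
|T(j15)| = 17.3 × 69.63 / 231.8 = 5.1978
20 log₁₀(5.1978) = 14.32 dB

14.3 dB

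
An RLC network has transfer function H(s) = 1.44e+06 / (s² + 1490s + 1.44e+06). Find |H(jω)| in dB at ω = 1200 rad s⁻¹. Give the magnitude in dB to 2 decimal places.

-1.88 dB

|(j1200)² + 1490(j1200) + 1.44e+06| = |0 + j1.788e+06| = 1.788e+06
|H(j1200)| = 1.44e+06 / 1.788e+06 = 0.80537
20 log₁₀(0.80537) = -1.880 dB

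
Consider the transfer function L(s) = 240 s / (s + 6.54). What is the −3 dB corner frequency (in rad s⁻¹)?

For a single-pole high-pass, the −3 dB point is at the pole: ω = 6.54 rad s⁻¹.

6.54 rad s⁻¹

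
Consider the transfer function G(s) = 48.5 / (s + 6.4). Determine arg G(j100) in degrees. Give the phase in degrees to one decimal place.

-86.3°

∠(j100 + 6.4) = arctan(100/6.4) = 86.34°
∠G(j100) = −86.34° = -86.34°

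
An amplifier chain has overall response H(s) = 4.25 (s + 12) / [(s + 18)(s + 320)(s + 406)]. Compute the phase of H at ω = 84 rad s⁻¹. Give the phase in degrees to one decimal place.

-22.4°

∠(j84 + 12) = arctan(84/12) = 81.87°
∠(j84 + 18) = arctan(84/18) = 77.91°
∠(j84 + 320) = arctan(84/320) = 14.71°
∠(j84 + 406) = arctan(84/406) = 11.69°
∠H(j84) = 81.87° − (77.91° + 14.71° + 11.69°) = -22.43°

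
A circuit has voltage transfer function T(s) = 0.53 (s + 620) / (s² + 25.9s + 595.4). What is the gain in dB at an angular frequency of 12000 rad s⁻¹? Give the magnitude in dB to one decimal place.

-87.1 dB

|j12000 + 620| = √(12000² + 620²) = 1.202e+04
|(j12000)² + 25.9(j12000) + 595.4| = |-1.44e+08 + j3.108e+05| = 1.44e+08
|T(j12000)| = 0.53 × 1.202e+04 / 1.44e+08 = 4.4226e-05
20 log₁₀(4.4226e-05) = -87.09 dB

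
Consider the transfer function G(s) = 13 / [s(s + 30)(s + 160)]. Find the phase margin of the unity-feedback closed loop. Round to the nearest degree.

90°

Gain crossover: |G(jω)| = 1 at ω ≈ 0.00271 rad/s.
∠G(j0.00271) = −90° − arctan(0.00271/30) − arctan(0.00271/160) ≈ -90.01°
PM = 180° + (-90.01°) = 89.99°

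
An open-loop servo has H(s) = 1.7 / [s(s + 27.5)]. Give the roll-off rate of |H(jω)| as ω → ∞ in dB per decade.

-40 dB/decade

With 0 zeros and 2 poles, the high-frequency asymptotic slope is 20 × (0 − 2) = -40 dB/decade.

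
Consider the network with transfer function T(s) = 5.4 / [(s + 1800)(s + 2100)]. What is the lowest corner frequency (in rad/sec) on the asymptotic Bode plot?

Break frequencies occur at each pole and zero magnitude: 1800 rad/sec, 2100 rad/sec.
The lowest is 1800 rad/sec.

1800 rad/sec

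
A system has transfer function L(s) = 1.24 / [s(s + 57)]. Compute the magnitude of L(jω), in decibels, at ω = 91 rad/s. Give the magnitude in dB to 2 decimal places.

|j91 + 57| = √(91² + 57²) = 107.4
|j91| = 91
|L(j91)| = 1.24 / (107.4 × 91) = 0.0001269
20 log₁₀(0.0001269) = -77.931 dB

-77.93 dB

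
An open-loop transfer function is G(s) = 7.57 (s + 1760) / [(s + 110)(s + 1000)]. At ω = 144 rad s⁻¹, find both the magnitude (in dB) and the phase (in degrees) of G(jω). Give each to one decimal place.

|j144 + 1760| = √(144² + 1760²) = 1766
|j144 + 110| = √(144² + 110²) = 181.2
|j144 + 1000| = √(144² + 1000²) = 1010
|G(j144)| = 7.57 × 1766 / (181.2 × 1010) = 0.073017
20 log₁₀(0.073017) = -22.73 dB
∠(j144 + 1760) = arctan(144/1760) = 4.68°
∠(j144 + 110) = arctan(144/110) = 52.62°
∠(j144 + 1000) = arctan(144/1000) = 8.19°
∠G(j144) = 4.68° − (52.62° + 8.19°) = -56.14°

|G| = -22.7 dB, ∠G = -56.1°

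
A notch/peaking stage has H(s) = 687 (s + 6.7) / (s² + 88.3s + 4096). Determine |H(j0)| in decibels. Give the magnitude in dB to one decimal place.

1.0 dB

H(0) = 687 × 6.7 / 4096 = 1.1238
20 log₁₀(1.1238) = 1.01 dB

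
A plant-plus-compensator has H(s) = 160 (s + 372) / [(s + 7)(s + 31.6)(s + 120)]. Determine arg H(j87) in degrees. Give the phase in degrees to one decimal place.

∠(j87 + 372) = arctan(87/372) = 13.16°
∠(j87 + 7) = arctan(87/7) = 85.40°
∠(j87 + 31.6) = arctan(87/31.6) = 70.04°
∠(j87 + 120) = arctan(87/120) = 35.94°
∠H(j87) = 13.16° − (85.40° + 70.04° + 35.94°) = -178.22°

-178.2°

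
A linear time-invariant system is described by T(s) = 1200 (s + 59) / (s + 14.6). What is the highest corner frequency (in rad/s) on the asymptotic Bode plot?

Break frequencies occur at each pole and zero magnitude: 14.6 rad/s, 59 rad/s.
The highest is 59 rad/s.

59 rad/s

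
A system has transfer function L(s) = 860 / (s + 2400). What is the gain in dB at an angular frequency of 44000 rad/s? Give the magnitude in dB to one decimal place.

-34.2 dB

|j44000 + 2400| = √(44000² + 2400²) = 4.407e+04
|L(j44000)| = 860 / 4.407e+04 = 0.019516
20 log₁₀(0.019516) = -34.19 dB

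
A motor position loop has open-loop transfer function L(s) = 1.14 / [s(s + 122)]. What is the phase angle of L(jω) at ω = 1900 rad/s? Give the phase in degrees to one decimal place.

∠(j1900 + 122) = arctan(1900/122) = 86.33°
∠(j1900) = 90.00°
∠L(j1900) = − (86.33° + 90.00°) = -176.33°

-176.3°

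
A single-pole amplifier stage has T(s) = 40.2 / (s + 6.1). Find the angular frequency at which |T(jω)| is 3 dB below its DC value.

For a single-pole low-pass, the −3 dB point is at the pole: ω = 6.1 rad/sec.

6.1 rad/sec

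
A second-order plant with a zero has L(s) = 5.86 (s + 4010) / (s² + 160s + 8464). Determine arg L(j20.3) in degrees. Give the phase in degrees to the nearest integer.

-22°

∠(j20.3 + 4010) = arctan(20.3/4010) = 0.29°
∠[(j20.3)² + 160(j20.3) + 8464] = ∠[8051.9 + j3248] = 21.97°
∠L(j20.3) = 0.29° − 21.97° = -21.68°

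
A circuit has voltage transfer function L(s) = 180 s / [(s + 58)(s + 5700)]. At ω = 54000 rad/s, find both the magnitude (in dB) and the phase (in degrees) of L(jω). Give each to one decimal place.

|j54000| = 5.4e+04
|j54000 + 58| = √(54000² + 58²) = 5.4e+04
|j54000 + 5700| = √(54000² + 5700²) = 5.43e+04
|L(j54000)| = 180 × 5.4e+04 / (5.4e+04 × 5.43e+04) = 0.0033149
20 log₁₀(0.0033149) = -49.59 dB
∠(j54000) = 90.00°
∠(j54000 + 58) = arctan(54000/58) = 89.94°
∠(j54000 + 5700) = arctan(54000/5700) = 83.97°
∠L(j54000) = 90.00° − (89.94° + 83.97°) = -83.91°

|L| = -49.6 dB, ∠L = -83.9°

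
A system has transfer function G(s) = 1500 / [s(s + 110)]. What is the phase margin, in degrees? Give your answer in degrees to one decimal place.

Gain crossover: |G(jω)| = 1 at ω ≈ 13.5 rad s⁻¹.
∠G(j13.5) = −90° − arctan(13.5/110) ≈ -97.01°
PM = 180° + (-97.01°) = 82.99°

83.0°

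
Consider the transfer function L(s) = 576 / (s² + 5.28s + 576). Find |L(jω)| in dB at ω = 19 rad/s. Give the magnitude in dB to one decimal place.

7.7 dB

|(j19)² + 5.28(j19) + 576| = |215 + j100.32| = 237.3
|L(j19)| = 576 / 237.3 = 2.4278
20 log₁₀(2.4278) = 7.70 dB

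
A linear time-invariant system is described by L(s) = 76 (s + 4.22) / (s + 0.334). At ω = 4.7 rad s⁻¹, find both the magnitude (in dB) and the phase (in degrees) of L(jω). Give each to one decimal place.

|j4.7 + 4.22| = √(4.7² + 4.22²) = 6.317
|j4.7 + 0.334| = √(4.7² + 0.334²) = 4.712
|L(j4.7)| = 76 × 6.317 / 4.712 = 101.88
20 log₁₀(101.88) = 40.16 dB
∠(j4.7 + 4.22) = arctan(4.7/4.22) = 48.08°
∠(j4.7 + 0.334) = arctan(4.7/0.334) = 85.94°
∠L(j4.7) = 48.08° − 85.94° = -37.85°

|L| = 40.2 dB, ∠L = -37.9°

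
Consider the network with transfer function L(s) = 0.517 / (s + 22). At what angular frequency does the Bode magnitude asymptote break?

22 rad s⁻¹

The single real pole at s = −22 gives a corner at ω = 22 rad s⁻¹.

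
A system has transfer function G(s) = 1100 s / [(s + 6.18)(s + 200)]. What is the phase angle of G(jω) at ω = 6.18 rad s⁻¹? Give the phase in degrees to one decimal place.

∠(j6.18) = 90.00°
∠(j6.18 + 6.18) = arctan(6.18/6.18) = 45.00°
∠(j6.18 + 200) = arctan(6.18/200) = 1.77°
∠G(j6.18) = 90.00° − (45.00° + 1.77°) = 43.23°

43.2°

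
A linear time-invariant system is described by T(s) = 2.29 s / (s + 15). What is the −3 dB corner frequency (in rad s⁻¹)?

For a single-pole high-pass, the −3 dB point is at the pole: ω = 15 rad s⁻¹.

15 rad s⁻¹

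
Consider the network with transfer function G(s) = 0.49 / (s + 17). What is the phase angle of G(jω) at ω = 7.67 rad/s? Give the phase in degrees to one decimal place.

-24.3°

∠(j7.67 + 17) = arctan(7.67/17) = 24.28°
∠G(j7.67) = −24.28° = -24.28°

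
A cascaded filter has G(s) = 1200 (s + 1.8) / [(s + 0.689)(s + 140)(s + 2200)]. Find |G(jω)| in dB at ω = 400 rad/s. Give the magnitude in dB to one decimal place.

|j400 + 1.8| = √(400² + 1.8²) = 400
|j400 + 0.689| = √(400² + 0.689²) = 400
|j400 + 140| = √(400² + 140²) = 423.8
|j400 + 2200| = √(400² + 2200²) = 2236
|G(j400)| = 1200 × 400 / (400 × 423.8 × 2236) = 0.0012663
20 log₁₀(0.0012663) = -57.95 dB

-57.9 dB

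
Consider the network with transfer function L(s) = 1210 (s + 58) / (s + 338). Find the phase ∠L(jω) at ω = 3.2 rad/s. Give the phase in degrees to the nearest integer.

∠(j3.2 + 58) = arctan(3.2/58) = 3.16°
∠(j3.2 + 338) = arctan(3.2/338) = 0.54°
∠L(j3.2) = 3.16° − 0.54° = 2.62°

3°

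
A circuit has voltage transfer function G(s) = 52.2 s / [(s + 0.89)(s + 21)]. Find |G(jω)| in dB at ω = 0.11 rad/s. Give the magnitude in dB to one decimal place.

-10.3 dB

|j0.11| = 0.11
|j0.11 + 0.89| = √(0.11² + 0.89²) = 0.8968
|j0.11 + 21| = √(0.11² + 21²) = 21
|G(j0.11)| = 52.2 × 0.11 / (0.8968 × 21) = 0.3049
20 log₁₀(0.3049) = -10.32 dB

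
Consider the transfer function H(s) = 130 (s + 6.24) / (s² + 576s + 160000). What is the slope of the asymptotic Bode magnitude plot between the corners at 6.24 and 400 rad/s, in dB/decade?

In this band the factors already past their corner are: zero at 6.24; net slope = 20 dB/decade.

20 dB/decade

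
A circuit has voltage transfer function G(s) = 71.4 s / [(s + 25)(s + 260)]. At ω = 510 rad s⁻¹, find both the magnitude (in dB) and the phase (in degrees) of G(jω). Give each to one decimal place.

|G| = -18.1 dB, ∠G = -60.2°

|j510| = 510
|j510 + 25| = √(510² + 25²) = 510.6
|j510 + 260| = √(510² + 260²) = 572.5
|G(j510)| = 71.4 × 510 / (510.6 × 572.5) = 0.12458
20 log₁₀(0.12458) = -18.09 dB
∠(j510) = 90.00°
∠(j510 + 25) = arctan(510/25) = 87.19°
∠(j510 + 260) = arctan(510/260) = 62.99°
∠G(j510) = 90.00° − (87.19° + 62.99°) = -60.18°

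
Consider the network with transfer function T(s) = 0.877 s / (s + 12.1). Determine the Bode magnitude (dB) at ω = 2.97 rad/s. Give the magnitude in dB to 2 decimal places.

-13.59 dB

|j2.97| = 2.97
|j2.97 + 12.1| = √(2.97² + 12.1²) = 12.46
|T(j2.97)| = 0.877 × 2.97 / 12.46 = 0.20906
20 log₁₀(0.20906) = -13.595 dB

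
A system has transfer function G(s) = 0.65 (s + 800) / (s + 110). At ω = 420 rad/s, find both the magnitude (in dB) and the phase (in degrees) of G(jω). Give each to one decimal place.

|j420 + 800| = √(420² + 800²) = 903.5
|j420 + 110| = √(420² + 110²) = 434.2
|G(j420)| = 0.65 × 903.5 / 434.2 = 1.3527
20 log₁₀(1.3527) = 2.62 dB
∠(j420 + 800) = arctan(420/800) = 27.70°
∠(j420 + 110) = arctan(420/110) = 75.32°
∠G(j420) = 27.70° − 75.32° = -47.62°

|G| = 2.6 dB, ∠G = -47.6 deg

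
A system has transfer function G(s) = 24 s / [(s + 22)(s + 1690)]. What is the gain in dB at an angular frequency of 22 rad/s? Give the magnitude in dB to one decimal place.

-40.0 dB

|j22| = 22
|j22 + 22| = √(22² + 22²) = 31.11
|j22 + 1690| = √(22² + 1690²) = 1690
|G(j22)| = 24 × 22 / (31.11 × 1690) = 0.010041
20 log₁₀(0.010041) = -39.96 dB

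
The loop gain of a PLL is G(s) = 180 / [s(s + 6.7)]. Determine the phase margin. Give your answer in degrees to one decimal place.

28.0°

Gain crossover: |G(jω)| = 1 at ω ≈ 12.6 rad/s.
∠G(j12.6) = −90° − arctan(12.6/6.7) ≈ -152.01°
PM = 180° + (-152.01°) = 27.99°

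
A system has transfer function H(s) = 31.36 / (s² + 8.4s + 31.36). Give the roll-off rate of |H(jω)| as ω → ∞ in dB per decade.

-40 dB/decade

With 0 zeros and 2 poles, the high-frequency asymptotic slope is 20 × (0 − 2) = -40 dB/decade.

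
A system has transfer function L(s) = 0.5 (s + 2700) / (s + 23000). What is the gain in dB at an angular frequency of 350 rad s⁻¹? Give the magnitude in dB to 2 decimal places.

-24.56 dB

|j350 + 2700| = √(350² + 2700²) = 2723
|j350 + 23000| = √(350² + 23000²) = 2.3e+04
|L(j350)| = 0.5 × 2723 / 2.3e+04 = 0.05918
20 log₁₀(0.05918) = -24.557 dB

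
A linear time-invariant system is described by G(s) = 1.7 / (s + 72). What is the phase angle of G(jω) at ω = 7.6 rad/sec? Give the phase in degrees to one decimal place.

-6.0°

∠(j7.6 + 72) = arctan(7.6/72) = 6.03°
∠G(j7.6) = −6.03° = -6.03°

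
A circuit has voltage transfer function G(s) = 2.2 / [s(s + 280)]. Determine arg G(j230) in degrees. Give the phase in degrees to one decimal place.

-129.4°

∠(j230 + 280) = arctan(230/280) = 39.40°
∠(j230) = 90.00°
∠G(j230) = − (39.40° + 90.00°) = -129.40°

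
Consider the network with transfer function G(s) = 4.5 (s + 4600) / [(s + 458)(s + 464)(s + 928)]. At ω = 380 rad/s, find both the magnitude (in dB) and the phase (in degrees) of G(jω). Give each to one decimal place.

|G| = -84.7 dB, ∠G = -96.5°

|j380 + 4600| = √(380² + 4600²) = 4616
|j380 + 458| = √(380² + 458²) = 595.1
|j380 + 464| = √(380² + 464²) = 599.7
|j380 + 928| = √(380² + 928²) = 1003
|G(j380)| = 4.5 × 4616 / (595.1 × 599.7 × 1003) = 5.8032e-05
20 log₁₀(5.8032e-05) = -84.73 dB
∠(j380 + 4600) = arctan(380/4600) = 4.72°
∠(j380 + 458) = arctan(380/458) = 39.68°
∠(j380 + 464) = arctan(380/464) = 39.32°
∠(j380 + 928) = arctan(380/928) = 22.27°
∠G(j380) = 4.72° − (39.68° + 39.32° + 22.27°) = -96.54°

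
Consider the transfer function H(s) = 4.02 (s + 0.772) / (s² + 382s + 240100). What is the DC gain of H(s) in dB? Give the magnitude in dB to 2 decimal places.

-97.77 dB

H(0) = 4.02 × 0.772 / 240100 = 1.2926e-05
20 log₁₀(1.2926e-05) = -97.771 dB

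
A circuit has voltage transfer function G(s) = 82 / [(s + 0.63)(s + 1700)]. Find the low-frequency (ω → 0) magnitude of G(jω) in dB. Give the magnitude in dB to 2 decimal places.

-22.32 dB

G(0) = 82 / (0.63 × 1700) = 0.076564
20 log₁₀(0.076564) = -22.320 dB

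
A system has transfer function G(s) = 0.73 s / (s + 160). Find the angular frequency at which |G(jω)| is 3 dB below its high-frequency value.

160 rad s⁻¹

For a single-pole high-pass, the −3 dB point is at the pole: ω = 160 rad s⁻¹.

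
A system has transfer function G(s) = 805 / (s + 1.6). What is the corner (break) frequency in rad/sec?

1.6 rad/sec

The single real pole at s = −1.6 gives a corner at ω = 1.6 rad/sec.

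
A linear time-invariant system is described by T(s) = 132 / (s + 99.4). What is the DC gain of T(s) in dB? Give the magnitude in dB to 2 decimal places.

T(0) = 132 / 99.4 = 1.328
20 log₁₀(1.328) = 2.464 dB

2.46 dB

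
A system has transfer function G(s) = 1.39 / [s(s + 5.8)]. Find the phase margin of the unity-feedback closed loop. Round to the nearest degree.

Gain crossover: |G(jω)| = 1 at ω ≈ 0.239 rad/s.
∠G(j0.239) = −90° − arctan(0.239/5.8) ≈ -92.36°
PM = 180° + (-92.36°) = 87.64°

88°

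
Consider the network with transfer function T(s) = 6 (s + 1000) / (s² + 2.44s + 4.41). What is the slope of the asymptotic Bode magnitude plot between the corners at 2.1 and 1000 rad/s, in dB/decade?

-40 dB/decade

In this band the factors already past their corner are: complex pole pair at ωₙ ≈ 2.1; net slope = -40 dB/decade.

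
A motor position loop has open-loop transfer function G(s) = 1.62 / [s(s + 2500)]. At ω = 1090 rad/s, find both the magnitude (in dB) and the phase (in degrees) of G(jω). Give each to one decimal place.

|j1090 + 2500| = √(1090² + 2500²) = 2727
|j1090| = 1090
|G(j1090)| = 1.62 / (2727 × 1090) = 5.4495e-07
20 log₁₀(5.4495e-07) = -125.27 dB
∠(j1090 + 2500) = arctan(1090/2500) = 23.56°
∠(j1090) = 90.00°
∠G(j1090) = − (23.56° + 90.00°) = -113.56°

|G| = -125.3 dB, ∠G = -113.6 deg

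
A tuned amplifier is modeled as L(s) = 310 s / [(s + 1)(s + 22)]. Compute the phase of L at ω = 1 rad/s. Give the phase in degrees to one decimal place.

42.4°

∠(j1) = 90.00°
∠(j1 + 1) = arctan(1/1) = 45.00°
∠(j1 + 22) = arctan(1/22) = 2.60°
∠L(j1) = 90.00° − (45.00° + 2.60°) = 42.40°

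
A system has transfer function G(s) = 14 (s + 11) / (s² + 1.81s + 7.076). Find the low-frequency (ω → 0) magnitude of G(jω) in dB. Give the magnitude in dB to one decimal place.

G(0) = 14 × 11 / 7.076 = 21.764
20 log₁₀(21.764) = 26.75 dB

26.8 dB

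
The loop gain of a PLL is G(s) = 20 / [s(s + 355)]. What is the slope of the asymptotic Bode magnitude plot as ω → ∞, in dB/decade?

With 0 zeros and 2 poles, the high-frequency asymptotic slope is 20 × (0 − 2) = -40 dB/decade.

-40 dB/decade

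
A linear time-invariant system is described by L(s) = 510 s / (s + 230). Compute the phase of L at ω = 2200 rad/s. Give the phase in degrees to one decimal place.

6.0°

∠(j2200) = 90.00°
∠(j2200 + 230) = arctan(2200/230) = 84.03°
∠L(j2200) = 90.00° − 84.03° = 5.97°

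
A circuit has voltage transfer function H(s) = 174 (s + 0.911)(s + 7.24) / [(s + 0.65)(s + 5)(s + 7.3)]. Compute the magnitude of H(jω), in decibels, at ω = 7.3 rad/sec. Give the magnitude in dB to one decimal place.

|j7.3 + 0.911| = √(7.3² + 0.911²) = 7.357
|j7.3 + 7.24| = √(7.3² + 7.24²) = 10.28
|j7.3 + 0.65| = √(7.3² + 0.65²) = 7.329
|j7.3 + 5| = √(7.3² + 5²) = 8.848
|j7.3 + 7.3| = √(7.3² + 7.3²) = 10.32
|H(j7.3)| = 174 × 7.357 × 10.28 / (7.329 × 8.848 × 10.32) = 19.659
20 log₁₀(19.659) = 25.87 dB

25.9 dB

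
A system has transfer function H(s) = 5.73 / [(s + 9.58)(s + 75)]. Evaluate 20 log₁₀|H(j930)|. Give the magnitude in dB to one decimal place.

|j930 + 9.58| = √(930² + 9.58²) = 930
|j930 + 75| = √(930² + 75²) = 933
|H(j930)| = 5.73 / (930 × 933) = 6.6033e-06
20 log₁₀(6.6033e-06) = -103.60 dB

-103.6 dB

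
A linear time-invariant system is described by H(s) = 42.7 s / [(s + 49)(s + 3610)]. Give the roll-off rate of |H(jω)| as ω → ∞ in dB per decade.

-20 dB/decade

With 1 zero and 2 poles, the high-frequency asymptotic slope is 20 × (1 − 2) = -20 dB/decade.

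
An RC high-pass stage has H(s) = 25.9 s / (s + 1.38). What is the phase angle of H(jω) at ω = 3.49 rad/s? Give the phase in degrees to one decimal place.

∠(j3.49) = 90.00°
∠(j3.49 + 1.38) = arctan(3.49/1.38) = 68.43°
∠H(j3.49) = 90.00° − 68.43° = 21.57°

21.6°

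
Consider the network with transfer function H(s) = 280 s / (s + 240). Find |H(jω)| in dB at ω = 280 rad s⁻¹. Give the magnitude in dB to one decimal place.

46.6 dB

|j280| = 280
|j280 + 240| = √(280² + 240²) = 368.8
|H(j280)| = 280 × 280 / 368.8 = 212.59
20 log₁₀(212.59) = 46.55 dB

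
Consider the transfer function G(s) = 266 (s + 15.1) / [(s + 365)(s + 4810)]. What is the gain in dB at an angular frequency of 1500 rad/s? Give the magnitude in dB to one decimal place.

-25.8 dB

|j1500 + 15.1| = √(1500² + 15.1²) = 1500
|j1500 + 365| = √(1500² + 365²) = 1544
|j1500 + 4810| = √(1500² + 4810²) = 5038
|G(j1500)| = 266 × 1500 / (1544 × 5038) = 0.0513
20 log₁₀(0.0513) = -25.80 dB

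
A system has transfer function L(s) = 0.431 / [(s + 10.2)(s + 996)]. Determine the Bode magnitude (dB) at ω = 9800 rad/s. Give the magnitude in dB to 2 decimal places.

-167.00 dB

|j9800 + 10.2| = √(9800² + 10.2²) = 9800
|j9800 + 996| = √(9800² + 996²) = 9850
|L(j9800)| = 0.431 / (9800 × 9850) = 4.4647e-09
20 log₁₀(4.4647e-09) = -167.004 dB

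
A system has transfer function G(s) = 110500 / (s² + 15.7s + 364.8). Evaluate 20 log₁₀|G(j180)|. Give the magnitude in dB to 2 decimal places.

|(j180)² + 15.7(j180) + 364.8| = |-32035 + j2826| = 3.216e+04
|G(j180)| = 110500 / 3.216e+04 = 3.436
20 log₁₀(3.436) = 10.721 dB

10.72 dB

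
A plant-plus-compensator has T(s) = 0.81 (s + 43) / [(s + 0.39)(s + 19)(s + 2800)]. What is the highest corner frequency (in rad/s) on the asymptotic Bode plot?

Break frequencies occur at each pole and zero magnitude: 0.39 rad/s, 19 rad/s, 43 rad/s, 2800 rad/s.
The highest is 2800 rad/s.

2800 rad/s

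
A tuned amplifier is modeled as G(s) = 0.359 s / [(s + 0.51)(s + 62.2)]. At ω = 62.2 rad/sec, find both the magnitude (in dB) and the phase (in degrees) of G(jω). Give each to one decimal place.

|G| = -47.8 dB, ∠G = -44.5°

|j62.2| = 62.2
|j62.2 + 0.51| = √(62.2² + 0.51²) = 62.2
|j62.2 + 62.2| = √(62.2² + 62.2²) = 87.96
|G(j62.2)| = 0.359 × 62.2 / (62.2 × 87.96) = 0.0040811
20 log₁₀(0.0040811) = -47.78 dB
∠(j62.2) = 90.00°
∠(j62.2 + 0.51) = arctan(62.2/0.51) = 89.53°
∠(j62.2 + 62.2) = arctan(62.2/62.2) = 45.00°
∠G(j62.2) = 90.00° − (89.53° + 45.00°) = -44.53°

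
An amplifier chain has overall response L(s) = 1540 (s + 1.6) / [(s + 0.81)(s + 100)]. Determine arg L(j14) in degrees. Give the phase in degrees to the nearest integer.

∠(j14 + 1.6) = arctan(14/1.6) = 83.48°
∠(j14 + 0.81) = arctan(14/0.81) = 86.69°
∠(j14 + 100) = arctan(14/100) = 7.97°
∠L(j14) = 83.48° − (86.69° + 7.97°) = -11.18°

-11 deg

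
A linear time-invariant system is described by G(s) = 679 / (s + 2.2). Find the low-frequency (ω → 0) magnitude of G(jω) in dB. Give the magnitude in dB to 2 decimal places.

G(0) = 679 / 2.2 = 308.64
20 log₁₀(308.64) = 49.789 dB

49.79 dB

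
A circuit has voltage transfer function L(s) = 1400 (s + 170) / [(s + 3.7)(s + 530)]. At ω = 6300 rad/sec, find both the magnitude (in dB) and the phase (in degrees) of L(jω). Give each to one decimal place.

|L| = -13.1 dB, ∠L = -86.7°

|j6300 + 170| = √(6300² + 170²) = 6302
|j6300 + 3.7| = √(6300² + 3.7²) = 6300
|j6300 + 530| = √(6300² + 530²) = 6322
|L(j6300)| = 1400 × 6302 / (6300 × 6322) = 0.22152
20 log₁₀(0.22152) = -13.09 dB
∠(j6300 + 170) = arctan(6300/170) = 88.45°
∠(j6300 + 3.7) = arctan(6300/3.7) = 89.97°
∠(j6300 + 530) = arctan(6300/530) = 85.19°
∠L(j6300) = 88.45° − (89.97° + 85.19°) = -86.70°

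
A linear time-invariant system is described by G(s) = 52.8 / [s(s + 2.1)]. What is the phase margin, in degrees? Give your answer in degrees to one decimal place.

Gain crossover: |G(jω)| = 1 at ω ≈ 7.12 rad/s.
∠G(j7.12) = −90° − arctan(7.12/2.1) ≈ -163.56°
PM = 180° + (-163.56°) = 16.44°

16.4°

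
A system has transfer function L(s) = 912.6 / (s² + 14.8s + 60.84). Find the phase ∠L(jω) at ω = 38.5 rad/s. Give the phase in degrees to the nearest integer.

∠[(j38.5)² + 14.8(j38.5) + 60.84] = ∠[-1421.4 + j569.8] = 158.16°
∠L(j38.5) = −158.16° = -158.16°

-158°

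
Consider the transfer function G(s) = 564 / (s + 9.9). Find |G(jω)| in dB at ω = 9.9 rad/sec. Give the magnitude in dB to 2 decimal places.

|j9.9 + 9.9| = √(9.9² + 9.9²) = 14
|G(j9.9)| = 564 / 14 = 40.284
20 log₁₀(40.284) = 32.103 dB

32.10 dB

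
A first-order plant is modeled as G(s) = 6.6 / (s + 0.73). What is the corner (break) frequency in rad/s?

0.73 rad/s

The single real pole at s = −0.73 gives a corner at ω = 0.73 rad/s.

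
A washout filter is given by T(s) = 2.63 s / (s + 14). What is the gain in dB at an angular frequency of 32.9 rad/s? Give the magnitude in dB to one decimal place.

7.7 dB

|j32.9| = 32.9
|j32.9 + 14| = √(32.9² + 14²) = 35.75
|T(j32.9)| = 2.63 × 32.9 / 35.75 = 2.42
20 log₁₀(2.42) = 7.68 dB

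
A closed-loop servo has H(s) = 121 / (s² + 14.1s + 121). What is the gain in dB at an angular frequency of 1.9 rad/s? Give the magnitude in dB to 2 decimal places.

|(j1.9)² + 14.1(j1.9) + 121| = |117.39 + j26.79| = 120.4
|H(j1.9)| = 121 / 120.4 = 1.0049
20 log₁₀(1.0049) = 0.043 dB

0.04 dB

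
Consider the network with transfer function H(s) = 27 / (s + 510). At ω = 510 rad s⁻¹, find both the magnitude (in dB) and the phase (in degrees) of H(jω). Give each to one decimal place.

|j510 + 510| = √(510² + 510²) = 721.2
|H(j510)| = 27 / 721.2 = 0.037435
20 log₁₀(0.037435) = -28.53 dB
∠(j510 + 510) = arctan(510/510) = 45.00°
∠H(j510) = −45.00° = -45.00°

|H| = -28.5 dB, ∠H = -45.0°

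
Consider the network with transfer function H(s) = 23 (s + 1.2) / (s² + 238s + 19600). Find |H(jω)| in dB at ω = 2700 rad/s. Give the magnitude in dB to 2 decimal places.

-41.40 dB

|j2700 + 1.2| = √(2700² + 1.2²) = 2700
|(j2700)² + 238(j2700) + 19600| = |-7.2704e+06 + j6.426e+05| = 7.299e+06
|H(j2700)| = 23 × 2700 / 7.299e+06 = 0.0085083
20 log₁₀(0.0085083) = -41.403 dB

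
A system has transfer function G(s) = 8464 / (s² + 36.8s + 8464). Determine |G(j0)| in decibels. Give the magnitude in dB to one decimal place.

G(0) = 8464 / 8464 = 1
20 log₁₀(1) = 0.00 dB

0.0 dB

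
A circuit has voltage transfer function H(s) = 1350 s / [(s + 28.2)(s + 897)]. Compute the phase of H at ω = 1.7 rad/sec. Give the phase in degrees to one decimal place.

86.4°

∠(j1.7) = 90.00°
∠(j1.7 + 28.2) = arctan(1.7/28.2) = 3.45°
∠(j1.7 + 897) = arctan(1.7/897) = 0.11°
∠H(j1.7) = 90.00° − (3.45° + 0.11°) = 86.44°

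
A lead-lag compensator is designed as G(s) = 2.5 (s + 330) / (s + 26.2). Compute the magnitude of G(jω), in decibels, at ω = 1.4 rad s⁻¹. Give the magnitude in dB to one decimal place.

30.0 dB

|j1.4 + 330| = √(1.4² + 330²) = 330
|j1.4 + 26.2| = √(1.4² + 26.2²) = 26.24
|G(j1.4)| = 2.5 × 330 / 26.24 = 31.444
20 log₁₀(31.444) = 29.95 dB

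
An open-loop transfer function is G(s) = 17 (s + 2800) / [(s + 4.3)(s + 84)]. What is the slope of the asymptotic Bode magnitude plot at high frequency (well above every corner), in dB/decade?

-20 dB/decade

With 1 zero and 2 poles, the high-frequency asymptotic slope is 20 × (1 − 2) = -20 dB/decade.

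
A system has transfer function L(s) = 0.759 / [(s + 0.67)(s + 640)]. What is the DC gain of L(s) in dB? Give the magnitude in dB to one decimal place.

L(0) = 0.759 / (0.67 × 640) = 0.0017701
20 log₁₀(0.0017701) = -55.04 dB

-55.0 dB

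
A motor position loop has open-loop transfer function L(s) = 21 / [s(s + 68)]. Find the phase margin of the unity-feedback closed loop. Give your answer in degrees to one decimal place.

Gain crossover: |L(jω)| = 1 at ω ≈ 0.309 rad/s.
∠L(j0.309) = −90° − arctan(0.309/68) ≈ -90.26°
PM = 180° + (-90.26°) = 89.74°

89.7°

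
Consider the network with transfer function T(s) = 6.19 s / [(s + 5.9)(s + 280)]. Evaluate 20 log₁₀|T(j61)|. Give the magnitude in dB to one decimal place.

-33.4 dB

|j61| = 61
|j61 + 5.9| = √(61² + 5.9²) = 61.28
|j61 + 280| = √(61² + 280²) = 286.6
|T(j61)| = 6.19 × 61 / (61.28 × 286.6) = 0.0215
20 log₁₀(0.0215) = -33.35 dB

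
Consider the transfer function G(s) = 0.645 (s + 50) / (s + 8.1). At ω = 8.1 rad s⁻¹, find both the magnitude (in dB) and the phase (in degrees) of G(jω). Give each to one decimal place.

|j8.1 + 50| = √(8.1² + 50²) = 50.65
|j8.1 + 8.1| = √(8.1² + 8.1²) = 11.46
|G(j8.1)| = 0.645 × 50.65 / 11.46 = 2.852
20 log₁₀(2.852) = 9.10 dB
∠(j8.1 + 50) = arctan(8.1/50) = 9.20°
∠(j8.1 + 8.1) = arctan(8.1/8.1) = 45.00°
∠G(j8.1) = 9.20° − 45.00° = -35.80°

|G| = 9.1 dB, ∠G = -35.8 deg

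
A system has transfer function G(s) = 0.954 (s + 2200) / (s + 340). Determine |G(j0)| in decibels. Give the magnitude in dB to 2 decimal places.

15.81 dB

G(0) = 0.954 × 2200 / 340 = 6.1729
20 log₁₀(6.1729) = 15.810 dB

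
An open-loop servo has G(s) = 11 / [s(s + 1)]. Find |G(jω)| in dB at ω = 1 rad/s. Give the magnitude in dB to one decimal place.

|j1 + 1| = √(1² + 1²) = 1.414
|j1| = 1
|G(j1)| = 11 / (1.414 × 1) = 7.7782
20 log₁₀(7.7782) = 17.82 dB

17.8 dB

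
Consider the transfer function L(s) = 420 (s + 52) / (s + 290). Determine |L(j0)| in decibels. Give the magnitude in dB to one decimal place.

L(0) = 420 × 52 / 290 = 75.31
20 log₁₀(75.31) = 37.54 dB

37.5 dB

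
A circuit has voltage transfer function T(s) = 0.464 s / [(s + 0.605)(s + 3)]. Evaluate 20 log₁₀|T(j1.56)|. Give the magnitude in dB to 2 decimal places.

|j1.56| = 1.56
|j1.56 + 0.605| = √(1.56² + 0.605²) = 1.673
|j1.56 + 3| = √(1.56² + 3²) = 3.381
|T(j1.56)| = 0.464 × 1.56 / (1.673 × 3.381) = 0.12794
20 log₁₀(0.12794) = -17.860 dB

-17.86 dB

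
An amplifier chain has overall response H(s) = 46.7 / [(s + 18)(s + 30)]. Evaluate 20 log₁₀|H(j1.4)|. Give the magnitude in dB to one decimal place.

-21.3 dB

|j1.4 + 18| = √(1.4² + 18²) = 18.05
|j1.4 + 30| = √(1.4² + 30²) = 30.03
|H(j1.4)| = 46.7 / (18.05 × 30.03) = 0.086127
20 log₁₀(0.086127) = -21.30 dB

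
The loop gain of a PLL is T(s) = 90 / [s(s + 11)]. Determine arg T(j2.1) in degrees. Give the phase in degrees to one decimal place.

∠(j2.1 + 11) = arctan(2.1/11) = 10.81°
∠(j2.1) = 90.00°
∠T(j2.1) = − (10.81° + 90.00°) = -100.81°

-100.8°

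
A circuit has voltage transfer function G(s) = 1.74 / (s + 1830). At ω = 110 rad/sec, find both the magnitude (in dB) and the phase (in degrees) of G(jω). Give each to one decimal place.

|j110 + 1830| = √(110² + 1830²) = 1833
|G(j110)| = 1.74 / 1833 = 0.00094911
20 log₁₀(0.00094911) = -60.45 dB
∠(j110 + 1830) = arctan(110/1830) = 3.44°
∠G(j110) = −3.44° = -3.44°

|G| = -60.5 dB, ∠G = -3.4°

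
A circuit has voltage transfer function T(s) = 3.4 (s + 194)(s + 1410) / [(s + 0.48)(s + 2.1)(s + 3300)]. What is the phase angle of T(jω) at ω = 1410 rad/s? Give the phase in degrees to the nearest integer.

∠(j1410 + 194) = arctan(1410/194) = 82.17°
∠(j1410 + 1410) = arctan(1410/1410) = 45.00°
∠(j1410 + 0.48) = arctan(1410/0.48) = 89.98°
∠(j1410 + 2.1) = arctan(1410/2.1) = 89.91°
∠(j1410 + 3300) = arctan(1410/3300) = 23.14°
∠T(j1410) = 82.17° + 45.00° − (89.98° + 89.91° + 23.14°) = -75.86°

-76°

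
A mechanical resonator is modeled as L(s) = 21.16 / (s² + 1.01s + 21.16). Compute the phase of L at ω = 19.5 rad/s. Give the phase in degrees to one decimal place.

-176.9°

∠[(j19.5)² + 1.01(j19.5) + 21.16] = ∠[-359.09 + j19.695] = 176.86°
∠L(j19.5) = −176.86° = -176.86°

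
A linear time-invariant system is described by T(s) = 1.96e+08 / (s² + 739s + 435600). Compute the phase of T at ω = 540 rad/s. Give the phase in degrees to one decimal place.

∠[(j540)² + 739(j540) + 435600] = ∠[1.44e+05 + j3.9906e+05] = 70.16°
∠T(j540) = −70.16° = -70.16°

-70.2°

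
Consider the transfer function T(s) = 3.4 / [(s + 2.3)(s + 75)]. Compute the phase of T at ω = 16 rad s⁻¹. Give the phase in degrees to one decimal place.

-93.9°

∠(j16 + 2.3) = arctan(16/2.3) = 81.82°
∠(j16 + 75) = arctan(16/75) = 12.04°
∠T(j16) = − (81.82° + 12.04°) = -93.86°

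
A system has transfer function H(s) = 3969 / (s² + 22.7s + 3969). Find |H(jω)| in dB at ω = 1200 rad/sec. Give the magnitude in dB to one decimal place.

-51.2 dB

|(j1200)² + 22.7(j1200) + 3969| = |-1.436e+06 + j27240| = 1.436e+06
|H(j1200)| = 3969 / 1.436e+06 = 0.0027634
20 log₁₀(0.0027634) = -51.17 dB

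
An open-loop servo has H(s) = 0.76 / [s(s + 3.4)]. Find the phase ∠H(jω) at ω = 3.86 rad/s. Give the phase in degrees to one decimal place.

∠(j3.86 + 3.4) = arctan(3.86/3.4) = 48.63°
∠(j3.86) = 90.00°
∠H(j3.86) = − (48.63° + 90.00°) = -138.63°

-138.6°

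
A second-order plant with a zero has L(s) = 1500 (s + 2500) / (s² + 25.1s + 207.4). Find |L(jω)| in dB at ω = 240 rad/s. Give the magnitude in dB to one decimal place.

36.3 dB

|j240 + 2500| = √(240² + 2500²) = 2511
|(j240)² + 25.1(j240) + 207.4| = |-57393 + j6024| = 5.771e+04
|L(j240)| = 1500 × 2511 / 5.771e+04 = 65.281
20 log₁₀(65.281) = 36.30 dB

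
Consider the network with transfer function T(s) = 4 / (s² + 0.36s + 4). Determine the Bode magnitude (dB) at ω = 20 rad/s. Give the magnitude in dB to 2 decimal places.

|(j20)² + 0.36(j20) + 4| = |-396 + j7.2| = 396.1
|T(j20)| = 4 / 396.1 = 0.010099
20 log₁₀(0.010099) = -39.914 dB

-39.91 dB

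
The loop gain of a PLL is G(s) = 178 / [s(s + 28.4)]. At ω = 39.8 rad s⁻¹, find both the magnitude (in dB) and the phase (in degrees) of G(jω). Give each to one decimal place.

|j39.8 + 28.4| = √(39.8² + 28.4²) = 48.89
|j39.8| = 39.8
|G(j39.8)| = 178 / (48.89 × 39.8) = 0.091471
20 log₁₀(0.091471) = -20.77 dB
∠(j39.8 + 28.4) = arctan(39.8/28.4) = 54.49°
∠(j39.8) = 90.00°
∠G(j39.8) = − (54.49° + 90.00°) = -144.49°

|G| = -20.8 dB, ∠G = -144.5°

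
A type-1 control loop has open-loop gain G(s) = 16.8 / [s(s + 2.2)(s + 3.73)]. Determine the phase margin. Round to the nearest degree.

Gain crossover: |G(jω)| = 1 at ω ≈ 1.55 rad/s.
∠G(j1.55) = −90° − arctan(1.55/2.2) − arctan(1.55/3.73) ≈ -147.64°
PM = 180° + (-147.64°) = 32.36°

32 deg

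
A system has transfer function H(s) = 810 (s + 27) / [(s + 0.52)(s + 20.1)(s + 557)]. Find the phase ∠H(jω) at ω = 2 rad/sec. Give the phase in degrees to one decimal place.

-77.1°

∠(j2 + 27) = arctan(2/27) = 4.24°
∠(j2 + 0.52) = arctan(2/0.52) = 75.43°
∠(j2 + 20.1) = arctan(2/20.1) = 5.68°
∠(j2 + 557) = arctan(2/557) = 0.21°
∠H(j2) = 4.24° − (75.43° + 5.68° + 0.21°) = -77.08°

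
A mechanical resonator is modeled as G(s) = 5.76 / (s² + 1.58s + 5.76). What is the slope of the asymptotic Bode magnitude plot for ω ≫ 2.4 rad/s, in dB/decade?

-40 dB/decade

With 0 zeros and 2 poles, the high-frequency asymptotic slope is 20 × (0 − 2) = -40 dB/decade.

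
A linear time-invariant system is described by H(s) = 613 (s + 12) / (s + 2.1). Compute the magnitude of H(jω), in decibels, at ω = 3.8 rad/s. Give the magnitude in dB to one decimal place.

65.0 dB

|j3.8 + 12| = √(3.8² + 12²) = 12.59
|j3.8 + 2.1| = √(3.8² + 2.1²) = 4.342
|H(j3.8)| = 613 × 12.59 / 4.342 = 1777.2
20 log₁₀(1777.2) = 64.99 dB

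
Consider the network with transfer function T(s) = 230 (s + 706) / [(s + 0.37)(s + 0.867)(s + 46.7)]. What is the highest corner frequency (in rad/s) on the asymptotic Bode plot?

Break frequencies occur at each pole and zero magnitude: 0.37 rad/s, 0.867 rad/s, 46.7 rad/s, 706 rad/s.
The highest is 706 rad/s.

706 rad/s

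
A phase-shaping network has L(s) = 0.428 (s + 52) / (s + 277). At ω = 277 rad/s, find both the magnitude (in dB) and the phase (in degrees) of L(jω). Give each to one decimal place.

|j277 + 52| = √(277² + 52²) = 281.8
|j277 + 277| = √(277² + 277²) = 391.7
|L(j277)| = 0.428 × 281.8 / 391.7 = 0.30793
20 log₁₀(0.30793) = -10.23 dB
∠(j277 + 52) = arctan(277/52) = 79.37°
∠(j277 + 277) = arctan(277/277) = 45.00°
∠L(j277) = 79.37° − 45.00° = 34.37°

|L| = -10.2 dB, ∠L = 34.4°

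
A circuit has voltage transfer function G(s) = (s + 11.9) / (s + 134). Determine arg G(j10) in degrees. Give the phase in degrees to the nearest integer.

∠(j10 + 11.9) = arctan(10/11.9) = 40.04°
∠(j10 + 134) = arctan(10/134) = 4.27°
∠G(j10) = 40.04° − 4.27° = 35.77°

36°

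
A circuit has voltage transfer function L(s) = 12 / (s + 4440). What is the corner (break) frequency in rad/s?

4440 rad/s

The single real pole at s = −4440 gives a corner at ω = 4440 rad/s.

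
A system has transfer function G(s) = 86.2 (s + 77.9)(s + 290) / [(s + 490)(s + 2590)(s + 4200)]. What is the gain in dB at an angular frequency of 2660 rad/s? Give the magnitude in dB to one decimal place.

|j2660 + 77.9| = √(2660² + 77.9²) = 2661
|j2660 + 290| = √(2660² + 290²) = 2676
|j2660 + 490| = √(2660² + 490²) = 2705
|j2660 + 2590| = √(2660² + 2590²) = 3713
|j2660 + 4200| = √(2660² + 4200²) = 4971
|G(j2660)| = 86.2 × 2661 × 2676 / (2705 × 3713 × 4971) = 0.012295
20 log₁₀(0.012295) = -38.21 dB

-38.2 dB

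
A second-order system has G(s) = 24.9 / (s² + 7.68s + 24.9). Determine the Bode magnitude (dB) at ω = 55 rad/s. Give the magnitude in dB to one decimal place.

-41.7 dB

|(j55)² + 7.68(j55) + 24.9| = |-3000.1 + j422.4| = 3030
|G(j55)| = 24.9 / 3030 = 0.0082187
20 log₁₀(0.0082187) = -41.70 dB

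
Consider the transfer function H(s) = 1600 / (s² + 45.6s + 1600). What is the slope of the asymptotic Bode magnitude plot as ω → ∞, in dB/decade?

With 0 zeros and 2 poles, the high-frequency asymptotic slope is 20 × (0 − 2) = -40 dB/decade.

-40 dB/decade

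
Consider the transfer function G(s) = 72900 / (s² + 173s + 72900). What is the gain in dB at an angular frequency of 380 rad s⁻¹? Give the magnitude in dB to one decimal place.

|(j380)² + 173(j380) + 72900| = |-71500 + j65740| = 9.713e+04
|G(j380)| = 72900 / 9.713e+04 = 0.75055
20 log₁₀(0.75055) = -2.49 dB

-2.5 dB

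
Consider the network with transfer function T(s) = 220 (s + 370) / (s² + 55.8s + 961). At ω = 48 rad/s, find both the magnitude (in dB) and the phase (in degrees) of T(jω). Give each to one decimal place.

|j48 + 370| = √(48² + 370²) = 373.1
|(j48)² + 55.8(j48) + 961| = |-1343 + j2678.4| = 2996
|T(j48)| = 220 × 373.1 / 2996 = 27.395
20 log₁₀(27.395) = 28.75 dB
∠(j48 + 370) = arctan(48/370) = 7.39°
∠[(j48)² + 55.8(j48) + 961] = ∠[-1343 + j2678.4] = 116.63°
∠T(j48) = 7.39° − 116.63° = -109.24°

|T| = 28.8 dB, ∠T = -109.2°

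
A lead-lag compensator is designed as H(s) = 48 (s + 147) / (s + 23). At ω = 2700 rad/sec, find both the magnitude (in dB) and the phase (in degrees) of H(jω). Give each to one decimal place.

|j2700 + 147| = √(2700² + 147²) = 2704
|j2700 + 23| = √(2700² + 23²) = 2700
|H(j2700)| = 48 × 2704 / 2700 = 48.069
20 log₁₀(48.069) = 33.64 dB
∠(j2700 + 147) = arctan(2700/147) = 86.88°
∠(j2700 + 23) = arctan(2700/23) = 89.51°
∠H(j2700) = 86.88° − 89.51° = -2.63°

|H| = 33.6 dB, ∠H = -2.6°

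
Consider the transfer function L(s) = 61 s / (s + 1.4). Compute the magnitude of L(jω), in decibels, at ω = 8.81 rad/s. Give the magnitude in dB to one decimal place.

35.6 dB

|j8.81| = 8.81
|j8.81 + 1.4| = √(8.81² + 1.4²) = 8.921
|L(j8.81)| = 61 × 8.81 / 8.921 = 60.244
20 log₁₀(60.244) = 35.60 dB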